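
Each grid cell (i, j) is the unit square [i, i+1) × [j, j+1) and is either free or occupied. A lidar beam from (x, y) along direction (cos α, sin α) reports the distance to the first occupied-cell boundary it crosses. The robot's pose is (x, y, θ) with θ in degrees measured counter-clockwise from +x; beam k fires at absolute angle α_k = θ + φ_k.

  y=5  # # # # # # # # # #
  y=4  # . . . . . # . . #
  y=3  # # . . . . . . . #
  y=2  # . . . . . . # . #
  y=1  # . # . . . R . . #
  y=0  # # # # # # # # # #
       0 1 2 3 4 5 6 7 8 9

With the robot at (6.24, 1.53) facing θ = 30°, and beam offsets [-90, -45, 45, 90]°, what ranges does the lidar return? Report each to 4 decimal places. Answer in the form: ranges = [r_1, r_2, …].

beam 1: φ=-90°, α=300°
  dir = (cos 300°, sin 300°) = (0.5000, -0.8660); from cell (6,1)
  next x-line at t=1.5200, next y-line at t=0.6120; Δt_x=2.0000, Δt_y=1.1547
    y: enter (6,0) at t=0.6120 ← occupied
  → r_1 = 0.6120
beam 2: φ=-45°, α=345°
  dir = (cos 345°, sin 345°) = (0.9659, -0.2588); from cell (6,1)
  next x-line at t=0.7868, next y-line at t=2.0478; Δt_x=1.0353, Δt_y=3.8637
    x: enter (7,1) at t=0.7868
    x: enter (8,1) at t=1.8221
    y: enter (8,0) at t=2.0478 ← occupied
  → r_2 = 2.0478
beam 3: φ=45°, α=75°
  dir = (cos 75°, sin 75°) = (0.2588, 0.9659); from cell (6,1)
  next x-line at t=2.9364, next y-line at t=0.4866; Δt_x=3.8637, Δt_y=1.0353
    y: enter (6,2) at t=0.4866
    y: enter (6,3) at t=1.5219
    y: enter (6,4) at t=2.5571 ← occupied
  → r_3 = 2.5571
beam 4: φ=90°, α=120°
  dir = (cos 120°, sin 120°) = (-0.5000, 0.8660); from cell (6,1)
  next x-line at t=0.4800, next y-line at t=0.5427; Δt_x=2.0000, Δt_y=1.1547
    x: enter (5,1) at t=0.4800
    y: enter (5,2) at t=0.5427
    y: enter (5,3) at t=1.6974
    x: enter (4,3) at t=2.4800
    y: enter (4,4) at t=2.8521
    y: enter (4,5) at t=4.0068 ← occupied
  → r_4 = 4.0068

ranges = [0.6120, 2.0478, 2.5571, 4.0068]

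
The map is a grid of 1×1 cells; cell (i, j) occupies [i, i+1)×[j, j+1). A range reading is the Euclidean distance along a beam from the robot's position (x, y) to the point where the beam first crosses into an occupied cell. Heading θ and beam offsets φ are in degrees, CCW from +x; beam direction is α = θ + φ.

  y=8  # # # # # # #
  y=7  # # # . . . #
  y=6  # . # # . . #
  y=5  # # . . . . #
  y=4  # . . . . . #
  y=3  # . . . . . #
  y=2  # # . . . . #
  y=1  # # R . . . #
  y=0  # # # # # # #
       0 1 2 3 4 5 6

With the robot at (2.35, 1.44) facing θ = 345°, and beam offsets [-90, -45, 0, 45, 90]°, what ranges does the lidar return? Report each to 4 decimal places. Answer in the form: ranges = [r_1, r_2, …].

beam 1: φ=-90°, α=255°
  cosα=-0.2588 sinα=-0.9659 | (2,1) | tMaxX 1.3523 tMaxY 0.4555 | tΔX 3.8637 tΔY 1.0353
    t=0.4555 [y] (2,0) — stop
  → r_1 = 0.4555
beam 2: φ=-45°, α=300°
  cosα=0.5000 sinα=-0.8660 | (2,1) | tMaxX 1.3000 tMaxY 0.5081 | tΔX 2.0000 tΔY 1.1547
    t=0.5081 [y] (2,0) — stop
  → r_2 = 0.5081
beam 3: φ=0°, α=345°
  cosα=0.9659 sinα=-0.2588 | (2,1) | tMaxX 0.6729 tMaxY 1.7000 | tΔX 1.0353 tΔY 3.8637
    t=0.6729 [x] (3,1)
    t=1.7000 [y] (3,0) — stop
  → r_3 = 1.7000
beam 4: φ=45°, α=30°
  cosα=0.8660 sinα=0.5000 | (2,1) | tMaxX 0.7506 tMaxY 1.1200 | tΔX 1.1547 tΔY 2.0000
    t=0.7506 [x] (3,1)
    t=1.1200 [y] (3,2)
    t=1.9053 [x] (4,2)
    t=3.0600 [x] (5,2)
    t=3.1200 [y] (5,3)
    t=4.2147 [x] (6,3) — stop
  → r_4 = 4.2147
beam 5: φ=90°, α=75°
  cosα=0.2588 sinα=0.9659 | (2,1) | tMaxX 2.5114 tMaxY 0.5798 | tΔX 3.8637 tΔY 1.0353
    t=0.5798 [y] (2,2)
    t=1.6150 [y] (2,3)
    t=2.5114 [x] (3,3)
    t=2.6503 [y] (3,4)
    t=3.6856 [y] (3,5)
    t=4.7209 [y] (3,6) — stop
  → r_5 = 4.7209

ranges = [0.4555, 0.5081, 1.7000, 4.2147, 4.7209]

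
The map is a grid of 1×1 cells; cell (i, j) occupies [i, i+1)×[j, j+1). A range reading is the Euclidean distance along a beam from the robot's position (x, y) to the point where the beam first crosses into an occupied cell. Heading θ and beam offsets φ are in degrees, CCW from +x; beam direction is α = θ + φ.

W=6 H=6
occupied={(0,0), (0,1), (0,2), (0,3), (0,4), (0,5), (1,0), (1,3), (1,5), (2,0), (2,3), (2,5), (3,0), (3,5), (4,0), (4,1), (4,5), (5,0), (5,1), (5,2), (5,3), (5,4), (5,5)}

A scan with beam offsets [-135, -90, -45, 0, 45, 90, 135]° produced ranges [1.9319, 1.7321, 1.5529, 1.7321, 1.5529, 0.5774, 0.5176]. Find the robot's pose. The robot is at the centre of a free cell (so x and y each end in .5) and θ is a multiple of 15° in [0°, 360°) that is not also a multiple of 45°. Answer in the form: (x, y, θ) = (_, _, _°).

(x, y, θ) = (3.5, 3.5, 60°)

Enumerate (i+0.5, j+0.5, θ) over the 13 free cells and 16 admissible headings. For each, cast all 7 beams and compare to the given ranges.
  (3.5, 4.5, 105°): beam 1 = 1.7321 ≠ 1.9319 ✗
  (3.5, 2.5, 300°): beam 2 = 2.8868 ≠ 1.7321 ✗
  (1.5, 4.5, 105°): beam 1 = 1.0000 ≠ 1.9319 ✗
  …
  (3.5, 3.5, 60°): r_1=1.9319, r_2=1.7321, r_3=1.5529, r_4=1.7321, r_5=1.5529, r_6=0.5774, r_7=0.5176 — all match ✓
Unique over the lattice → pose = (3.5, 3.5, 60°).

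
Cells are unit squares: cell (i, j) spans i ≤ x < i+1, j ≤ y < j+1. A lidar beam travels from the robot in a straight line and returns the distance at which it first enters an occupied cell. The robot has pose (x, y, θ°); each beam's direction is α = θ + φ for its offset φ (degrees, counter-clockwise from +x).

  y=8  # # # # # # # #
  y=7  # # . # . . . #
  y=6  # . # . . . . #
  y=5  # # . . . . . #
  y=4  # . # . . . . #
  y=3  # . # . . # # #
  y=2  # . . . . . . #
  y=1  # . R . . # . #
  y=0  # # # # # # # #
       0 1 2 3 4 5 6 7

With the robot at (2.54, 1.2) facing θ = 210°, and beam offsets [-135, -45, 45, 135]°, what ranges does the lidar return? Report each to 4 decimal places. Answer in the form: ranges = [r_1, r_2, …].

ranges = [7.0399, 1.5943, 0.2071, 0.7727]

beam 1: φ=-135°, α=75°
  d=(0.2588,0.9659)  start (2,1)  tX=1.7773 tY=0.8282  stride 1/|dx|=3.8637 1/|dy|=1.0353
    cross y-line → (2,2), t=0.8282
    cross x-line → (3,2), t=1.7773
    cross y-line → (3,3), t=1.8635
    cross y-line → (3,4), t=2.8988
    cross y-line → (3,5), t=3.9340
    cross y-line → (3,6), t=4.9693
    cross x-line → (4,6), t=5.6410
    cross y-line → (4,7), t=6.0046
    cross y-line → (4,8), t=7.0399 (wall)
  → r_1 = 7.0399
beam 2: φ=-45°, α=165°
  d=(-0.9659,0.2588)  start (2,1)  tX=0.5590 tY=3.0910  stride 1/|dx|=1.0353 1/|dy|=3.8637
    cross x-line → (1,1), t=0.5590
    cross x-line → (0,1), t=1.5943 (wall)
  → r_2 = 1.5943
beam 3: φ=45°, α=255°
  d=(-0.2588,-0.9659)  start (2,1)  tX=2.0864 tY=0.2071  stride 1/|dx|=3.8637 1/|dy|=1.0353
    cross y-line → (2,0), t=0.2071 (wall)
  → r_3 = 0.2071
beam 4: φ=135°, α=345°
  d=(0.9659,-0.2588)  start (2,1)  tX=0.4762 tY=0.7727  stride 1/|dx|=1.0353 1/|dy|=3.8637
    cross x-line → (3,1), t=0.4762
    cross y-line → (3,0), t=0.7727 (wall)
  → r_4 = 0.7727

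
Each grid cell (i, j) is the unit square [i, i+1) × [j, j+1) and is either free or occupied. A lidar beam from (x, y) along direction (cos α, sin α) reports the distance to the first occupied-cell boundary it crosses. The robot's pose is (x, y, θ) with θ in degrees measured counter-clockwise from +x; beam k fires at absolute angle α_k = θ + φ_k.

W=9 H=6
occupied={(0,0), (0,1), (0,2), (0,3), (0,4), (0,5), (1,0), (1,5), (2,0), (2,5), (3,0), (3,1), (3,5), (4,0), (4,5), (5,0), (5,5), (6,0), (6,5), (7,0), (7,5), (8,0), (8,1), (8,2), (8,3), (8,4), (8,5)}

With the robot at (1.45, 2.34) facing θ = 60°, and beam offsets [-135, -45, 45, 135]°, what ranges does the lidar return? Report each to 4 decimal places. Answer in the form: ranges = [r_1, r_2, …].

beam 1: φ=-135°, α=285°
  direction (0.2588, -0.9659); cell (1,2); t to first gridline: x 2.1250, y 0.3520 (then +3.8637 / +1.0353)
    (1,1) via y @ 0.3520
    (1,0) via y @ 1.3873  # hit
  → r_1 = 1.3873
beam 2: φ=-45°, α=15°
  direction (0.9659, 0.2588); cell (1,2); t to first gridline: x 0.5694, y 2.5500 (then +1.0353 / +3.8637)
    (2,2) via x @ 0.5694
    (3,2) via x @ 1.6047
    (3,3) via y @ 2.5500
    (4,3) via x @ 2.6400
    (5,3) via x @ 3.6752
    (6,3) via x @ 4.7105
    (7,3) via x @ 5.7458
    (7,4) via y @ 6.4137
    (8,4) via x @ 6.7811  # hit
  → r_2 = 6.7811
beam 3: φ=45°, α=105°
  direction (-0.2588, 0.9659); cell (1,2); t to first gridline: x 1.7387, y 0.6833 (then +3.8637 / +1.0353)
    (1,3) via y @ 0.6833
    (1,4) via y @ 1.7186
    (0,4) via x @ 1.7387  # hit
  → r_3 = 1.7387
beam 4: φ=135°, α=195°
  direction (-0.9659, -0.2588); cell (1,2); t to first gridline: x 0.4659, y 1.3137 (then +1.0353 / +3.8637)
    (0,2) via x @ 0.4659  # hit
  → r_4 = 0.4659

ranges = [1.3873, 6.7811, 1.7387, 0.4659]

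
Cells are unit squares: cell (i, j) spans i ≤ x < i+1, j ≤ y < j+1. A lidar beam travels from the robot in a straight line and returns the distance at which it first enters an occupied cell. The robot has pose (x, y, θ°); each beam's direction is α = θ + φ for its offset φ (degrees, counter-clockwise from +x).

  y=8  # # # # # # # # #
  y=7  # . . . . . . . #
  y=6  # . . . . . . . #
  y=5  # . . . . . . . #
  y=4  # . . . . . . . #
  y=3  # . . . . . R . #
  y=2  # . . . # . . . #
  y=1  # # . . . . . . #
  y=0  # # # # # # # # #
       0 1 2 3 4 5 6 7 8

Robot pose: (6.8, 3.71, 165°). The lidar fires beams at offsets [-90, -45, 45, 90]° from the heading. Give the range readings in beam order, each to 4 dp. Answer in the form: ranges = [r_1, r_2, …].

beam 1: φ=-90°, α=75°
  d=(0.2588,0.9659)  start (6,3)  tX=0.7727 tY=0.3002  stride 1/|dx|=3.8637 1/|dy|=1.0353
    cross y-line → (6,4), t=0.3002
    cross x-line → (7,4), t=0.7727
    cross y-line → (7,5), t=1.3355
    cross y-line → (7,6), t=2.3708
    cross y-line → (7,7), t=3.4061
    cross y-line → (7,8), t=4.4413 (wall)
  → r_1 = 4.4413
beam 2: φ=-45°, α=120°
  d=(-0.5000,0.8660)  start (6,3)  tX=1.6000 tY=0.3349  stride 1/|dx|=2.0000 1/|dy|=1.1547
    cross y-line → (6,4), t=0.3349
    cross y-line → (6,5), t=1.4896
    cross x-line → (5,5), t=1.6000
    cross y-line → (5,6), t=2.6443
    cross x-line → (4,6), t=3.6000
    cross y-line → (4,7), t=3.7990
    cross y-line → (4,8), t=4.9537 (wall)
  → r_2 = 4.9537
beam 3: φ=45°, α=210°
  d=(-0.8660,-0.5000)  start (6,3)  tX=0.9238 tY=1.4200  stride 1/|dx|=1.1547 1/|dy|=2.0000
    cross x-line → (5,3), t=0.9238
    cross y-line → (5,2), t=1.4200
    cross x-line → (4,2), t=2.0785 (wall)
  → r_3 = 2.0785
beam 4: φ=90°, α=255°
  d=(-0.2588,-0.9659)  start (6,3)  tX=3.0910 tY=0.7350  stride 1/|dx|=3.8637 1/|dy|=1.0353
    cross y-line → (6,2), t=0.7350
    cross y-line → (6,1), t=1.7703
    cross y-line → (6,0), t=2.8056 (wall)
  → r_4 = 2.8056

ranges = [4.4413, 4.9537, 2.0785, 2.8056]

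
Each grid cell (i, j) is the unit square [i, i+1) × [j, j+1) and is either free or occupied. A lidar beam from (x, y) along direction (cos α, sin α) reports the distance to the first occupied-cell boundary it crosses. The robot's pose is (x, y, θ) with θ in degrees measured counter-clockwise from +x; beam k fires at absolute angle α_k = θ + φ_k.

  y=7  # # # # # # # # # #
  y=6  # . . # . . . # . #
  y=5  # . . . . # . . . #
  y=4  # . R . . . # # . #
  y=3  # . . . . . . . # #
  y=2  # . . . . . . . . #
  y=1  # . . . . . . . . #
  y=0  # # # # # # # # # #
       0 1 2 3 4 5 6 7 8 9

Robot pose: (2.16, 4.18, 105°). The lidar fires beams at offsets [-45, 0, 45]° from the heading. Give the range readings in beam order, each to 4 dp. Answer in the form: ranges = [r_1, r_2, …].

ranges = [2.1016, 2.9195, 1.3395]

beam 1: φ=-45°, α=60°
  direction (0.5000, 0.8660); cell (2,4); t to first gridline: x 1.6800, y 0.9469 (then +2.0000 / +1.1547)
    (2,5) via y @ 0.9469
    (3,5) via x @ 1.6800
    (3,6) via y @ 2.1016  # hit
  → r_1 = 2.1016
beam 2: φ=0°, α=105°
  direction (-0.2588, 0.9659); cell (2,4); t to first gridline: x 0.6182, y 0.8489 (then +3.8637 / +1.0353)
    (1,4) via x @ 0.6182
    (1,5) via y @ 0.8489
    (1,6) via y @ 1.8842
    (1,7) via y @ 2.9195  # hit
  → r_2 = 2.9195
beam 3: φ=45°, α=150°
  direction (-0.8660, 0.5000); cell (2,4); t to first gridline: x 0.1848, y 1.6400 (then +1.1547 / +2.0000)
    (1,4) via x @ 0.1848
    (0,4) via x @ 1.3395  # hit
  → r_3 = 1.3395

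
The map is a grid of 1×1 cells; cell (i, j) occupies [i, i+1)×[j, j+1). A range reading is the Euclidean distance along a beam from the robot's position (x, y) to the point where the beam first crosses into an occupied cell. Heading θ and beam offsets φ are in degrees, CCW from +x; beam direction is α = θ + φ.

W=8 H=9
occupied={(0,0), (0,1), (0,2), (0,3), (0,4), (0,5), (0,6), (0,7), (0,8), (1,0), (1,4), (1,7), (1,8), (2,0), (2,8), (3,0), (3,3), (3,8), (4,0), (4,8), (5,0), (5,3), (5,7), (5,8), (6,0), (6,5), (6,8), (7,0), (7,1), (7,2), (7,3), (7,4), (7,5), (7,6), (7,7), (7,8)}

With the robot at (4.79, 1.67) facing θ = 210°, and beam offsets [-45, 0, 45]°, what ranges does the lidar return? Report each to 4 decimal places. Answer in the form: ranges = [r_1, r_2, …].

ranges = [3.9237, 1.3400, 0.6936]

beam 1: φ=-45°, α=165°
  direction (-0.9659, 0.2588); cell (4,1); t to first gridline: x 0.8179, y 1.2750 (then +1.0353 / +3.8637)
    (3,1) via x @ 0.8179
    (3,2) via y @ 1.2750
    (2,2) via x @ 1.8531
    (1,2) via x @ 2.8884
    (0,2) via x @ 3.9237  # hit
  → r_1 = 3.9237
beam 2: φ=0°, α=210°
  direction (-0.8660, -0.5000); cell (4,1); t to first gridline: x 0.9122, y 1.3400 (then +1.1547 / +2.0000)
    (3,1) via x @ 0.9122
    (3,0) via y @ 1.3400  # hit
  → r_2 = 1.3400
beam 3: φ=45°, α=255°
  direction (-0.2588, -0.9659); cell (4,1); t to first gridline: x 3.0523, y 0.6936 (then +3.8637 / +1.0353)
    (4,0) via y @ 0.6936  # hit
  → r_3 = 0.6936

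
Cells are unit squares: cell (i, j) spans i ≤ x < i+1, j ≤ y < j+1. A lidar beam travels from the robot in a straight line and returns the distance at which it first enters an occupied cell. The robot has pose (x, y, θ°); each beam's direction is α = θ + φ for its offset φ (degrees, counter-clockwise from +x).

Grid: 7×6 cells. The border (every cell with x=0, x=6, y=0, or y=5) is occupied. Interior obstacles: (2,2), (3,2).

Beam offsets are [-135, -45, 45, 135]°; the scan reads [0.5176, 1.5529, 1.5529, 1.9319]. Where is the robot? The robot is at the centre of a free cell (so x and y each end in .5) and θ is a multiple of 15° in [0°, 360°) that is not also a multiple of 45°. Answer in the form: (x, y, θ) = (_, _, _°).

The pose lattice has 18·16 = 288 candidates. Test each by forward raycasting.
  (2.5, 1.5, 285°): beam 1 = 1.7321 ≠ 0.5176 ✗
  (4.5, 1.5, 345°): beam 1 = 1.0000 ≠ 0.5176 ✗
  (5.5, 4.5, 300°): beam 1 = 1.9319 ≠ 0.5176 ✗
  (1.5, 2.5, 240°): beam 1 = 1.9319 ≠ 0.5176 ✗
  (4.5, 4.5, 105°): beam 1 = 1.7321 ≠ 0.5176 ✗
  …
  (2.5, 4.5, 240°): r_1=0.5176, r_2=1.5529, r_3=1.5529, r_4=1.9319 — all match ✓
Unique over the lattice → pose = (2.5, 4.5, 240°).

(x, y, θ) = (2.5, 4.5, 240°)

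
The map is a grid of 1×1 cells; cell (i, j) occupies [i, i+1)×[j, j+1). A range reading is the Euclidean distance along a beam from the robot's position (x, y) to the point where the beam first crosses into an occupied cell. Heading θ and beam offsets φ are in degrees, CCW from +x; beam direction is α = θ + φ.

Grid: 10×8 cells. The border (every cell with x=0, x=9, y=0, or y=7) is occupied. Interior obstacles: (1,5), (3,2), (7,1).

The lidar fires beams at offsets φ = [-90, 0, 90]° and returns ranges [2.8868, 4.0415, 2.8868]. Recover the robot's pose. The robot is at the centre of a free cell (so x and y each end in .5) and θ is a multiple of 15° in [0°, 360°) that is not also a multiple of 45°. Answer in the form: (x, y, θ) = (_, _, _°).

Candidates: 45 free-cell centres × 16 headings = 720 poses. Raycast each; keep the one whose scan matches to 4 dp.
  (5.5, 4.5, 195°): beam 1 = 2.5882 ≠ 2.8868 ✗
  (3.5, 3.5, 330°): beam 1 = 0.5774 ≠ 2.8868 ✗
  (8.5, 6.5, 210°): beam 1 = 0.5774 ≠ 2.8868 ✗
  …
  (6.5, 3.5, 120°): r_1=2.8868, r_2=4.0415, r_3=2.8868 — all match ✓
No second candidate reproduces the full scan.

(x, y, θ) = (6.5, 3.5, 120°)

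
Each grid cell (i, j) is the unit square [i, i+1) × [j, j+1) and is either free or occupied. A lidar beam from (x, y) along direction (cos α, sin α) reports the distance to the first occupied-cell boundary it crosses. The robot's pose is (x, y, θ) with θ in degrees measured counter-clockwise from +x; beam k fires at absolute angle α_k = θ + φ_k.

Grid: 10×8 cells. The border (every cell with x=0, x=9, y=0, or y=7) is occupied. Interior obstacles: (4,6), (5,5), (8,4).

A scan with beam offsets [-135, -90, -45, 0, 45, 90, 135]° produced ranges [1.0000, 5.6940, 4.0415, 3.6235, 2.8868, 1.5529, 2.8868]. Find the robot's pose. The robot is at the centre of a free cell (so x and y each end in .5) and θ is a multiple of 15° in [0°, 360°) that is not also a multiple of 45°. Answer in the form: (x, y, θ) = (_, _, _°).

The pose lattice has 45·16 = 720 candidates. Test each by forward raycasting.
  (1.5, 4.5, 165°): beam 1 = 3.0000 ≠ 1.0000 ✗
  (5.5, 1.5, 330°): beam 1 = 1.9319 ≠ 1.0000 ✗
  (8.5, 3.5, 60°): beam 1 = 1.9319 ≠ 1.0000 ✗
  (4.5, 5.5, 105°): beam 1 = 0.5774 ≠ 1.0000 ✗
  …
  (6.5, 4.5, 285°): r_1=1.0000, r_2=5.6940, r_3=4.0415, r_4=3.6235, r_5=2.8868, r_6=1.5529, r_7=2.8868 — all match ✓
Only this pose fits every beam.

(x, y, θ) = (6.5, 4.5, 285°)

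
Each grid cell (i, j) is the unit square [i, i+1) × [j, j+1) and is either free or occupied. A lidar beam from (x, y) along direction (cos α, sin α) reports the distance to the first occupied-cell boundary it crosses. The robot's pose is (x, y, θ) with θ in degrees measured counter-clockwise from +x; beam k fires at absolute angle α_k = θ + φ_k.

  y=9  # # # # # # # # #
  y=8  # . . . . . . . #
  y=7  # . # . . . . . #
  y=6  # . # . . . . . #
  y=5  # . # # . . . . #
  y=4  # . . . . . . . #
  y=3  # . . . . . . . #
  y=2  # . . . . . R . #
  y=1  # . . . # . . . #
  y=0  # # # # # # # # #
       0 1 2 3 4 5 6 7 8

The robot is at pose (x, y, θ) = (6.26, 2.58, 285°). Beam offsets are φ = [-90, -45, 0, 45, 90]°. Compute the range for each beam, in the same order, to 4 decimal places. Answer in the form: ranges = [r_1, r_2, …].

beam 1: φ=-90°, α=195°
  dir = (cos 195°, sin 195°) = (-0.9659, -0.2588); from cell (6,2)
  next x-line at t=0.2692, next y-line at t=2.2409; Δt_x=1.0353, Δt_y=3.8637
    x: enter (5,2) at t=0.2692
    x: enter (4,2) at t=1.3044
    y: enter (4,1) at t=2.2409 ← occupied
  → r_1 = 2.2409
beam 2: φ=-45°, α=240°
  dir = (cos 240°, sin 240°) = (-0.5000, -0.8660); from cell (6,2)
  next x-line at t=0.5200, next y-line at t=0.6697; Δt_x=2.0000, Δt_y=1.1547
    x: enter (5,2) at t=0.5200
    y: enter (5,1) at t=0.6697
    y: enter (5,0) at t=1.8244 ← occupied
  → r_2 = 1.8244
beam 3: φ=0°, α=285°
  dir = (cos 285°, sin 285°) = (0.2588, -0.9659); from cell (6,2)
  next x-line at t=2.8591, next y-line at t=0.6005; Δt_x=3.8637, Δt_y=1.0353
    y: enter (6,1) at t=0.6005
    y: enter (6,0) at t=1.6357 ← occupied
  → r_3 = 1.6357
beam 4: φ=45°, α=330°
  dir = (cos 330°, sin 330°) = (0.8660, -0.5000); from cell (6,2)
  next x-line at t=0.8545, next y-line at t=1.1600; Δt_x=1.1547, Δt_y=2.0000
    x: enter (7,2) at t=0.8545
    y: enter (7,1) at t=1.1600
    x: enter (8,1) at t=2.0092 ← occupied
  → r_4 = 2.0092
beam 5: φ=90°, α=15°
  dir = (cos 15°, sin 15°) = (0.9659, 0.2588); from cell (6,2)
  next x-line at t=0.7661, next y-line at t=1.6228; Δt_x=1.0353, Δt_y=3.8637
    x: enter (7,2) at t=0.7661
    y: enter (7,3) at t=1.6228
    x: enter (8,3) at t=1.8014 ← occupied
  → r_5 = 1.8014

ranges = [2.2409, 1.8244, 1.6357, 2.0092, 1.8014]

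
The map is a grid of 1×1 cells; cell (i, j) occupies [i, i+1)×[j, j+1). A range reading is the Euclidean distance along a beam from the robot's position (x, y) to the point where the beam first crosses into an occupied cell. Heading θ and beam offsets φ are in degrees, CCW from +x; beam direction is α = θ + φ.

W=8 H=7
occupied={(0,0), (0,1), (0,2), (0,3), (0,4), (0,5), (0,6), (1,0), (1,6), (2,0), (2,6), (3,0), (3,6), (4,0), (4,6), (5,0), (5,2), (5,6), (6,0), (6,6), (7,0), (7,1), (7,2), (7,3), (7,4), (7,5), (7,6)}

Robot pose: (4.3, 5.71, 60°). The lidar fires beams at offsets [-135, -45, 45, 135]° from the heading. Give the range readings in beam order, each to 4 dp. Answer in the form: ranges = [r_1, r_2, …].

ranges = [2.8056, 1.1205, 0.3002, 3.4164]

beam 1: φ=-135°, α=285°
  direction (0.2588, -0.9659); cell (4,5); t to first gridline: x 2.7046, y 0.7350 (then +3.8637 / +1.0353)
    (4,4) via y @ 0.7350
    (4,3) via y @ 1.7703
    (5,3) via x @ 2.7046
    (5,2) via y @ 2.8056  # hit
  → r_1 = 2.8056
beam 2: φ=-45°, α=15°
  direction (0.9659, 0.2588); cell (4,5); t to first gridline: x 0.7247, y 1.1205 (then +1.0353 / +3.8637)
    (5,5) via x @ 0.7247
    (5,6) via y @ 1.1205  # hit
  → r_2 = 1.1205
beam 3: φ=45°, α=105°
  direction (-0.2588, 0.9659); cell (4,5); t to first gridline: x 1.1591, y 0.3002 (then +3.8637 / +1.0353)
    (4,6) via y @ 0.3002  # hit
  → r_3 = 0.3002
beam 4: φ=135°, α=195°
  direction (-0.9659, -0.2588); cell (4,5); t to first gridline: x 0.3106, y 2.7432 (then +1.0353 / +3.8637)
    (3,5) via x @ 0.3106
    (2,5) via x @ 1.3459
    (1,5) via x @ 2.3811
    (1,4) via y @ 2.7432
    (0,4) via x @ 3.4164  # hit
  → r_4 = 3.4164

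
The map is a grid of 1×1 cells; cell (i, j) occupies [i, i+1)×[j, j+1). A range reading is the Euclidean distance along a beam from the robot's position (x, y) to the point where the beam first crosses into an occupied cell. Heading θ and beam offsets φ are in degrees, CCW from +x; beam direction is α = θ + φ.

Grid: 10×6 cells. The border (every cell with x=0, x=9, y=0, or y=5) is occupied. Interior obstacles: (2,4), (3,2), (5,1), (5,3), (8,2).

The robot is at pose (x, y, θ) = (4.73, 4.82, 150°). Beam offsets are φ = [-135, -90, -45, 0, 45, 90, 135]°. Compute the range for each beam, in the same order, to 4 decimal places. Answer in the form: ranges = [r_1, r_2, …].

ranges = [0.6955, 0.2078, 0.1863, 0.3600, 1.7910, 2.1016, 1.0432]

beam 1: φ=-135°, α=15°
  dir = (cos 15°, sin 15°) = (0.9659, 0.2588); from cell (4,4)
  next x-line at t=0.2795, next y-line at t=0.6955; Δt_x=1.0353, Δt_y=3.8637
    x: enter (5,4) at t=0.2795
    y: enter (5,5) at t=0.6955 ← occupied
  → r_1 = 0.6955
beam 2: φ=-90°, α=60°
  dir = (cos 60°, sin 60°) = (0.5000, 0.8660); from cell (4,4)
  next x-line at t=0.5400, next y-line at t=0.2078; Δt_x=2.0000, Δt_y=1.1547
    y: enter (4,5) at t=0.2078 ← occupied
  → r_2 = 0.2078
beam 3: φ=-45°, α=105°
  dir = (cos 105°, sin 105°) = (-0.2588, 0.9659); from cell (4,4)
  next x-line at t=2.8205, next y-line at t=0.1863; Δt_x=3.8637, Δt_y=1.0353
    y: enter (4,5) at t=0.1863 ← occupied
  → r_3 = 0.1863
beam 4: φ=0°, α=150°
  dir = (cos 150°, sin 150°) = (-0.8660, 0.5000); from cell (4,4)
  next x-line at t=0.8429, next y-line at t=0.3600; Δt_x=1.1547, Δt_y=2.0000
    y: enter (4,5) at t=0.3600 ← occupied
  → r_4 = 0.3600
beam 5: φ=45°, α=195°
  dir = (cos 195°, sin 195°) = (-0.9659, -0.2588); from cell (4,4)
  next x-line at t=0.7558, next y-line at t=3.1682; Δt_x=1.0353, Δt_y=3.8637
    x: enter (3,4) at t=0.7558
    x: enter (2,4) at t=1.7910 ← occupied
  → r_5 = 1.7910
beam 6: φ=90°, α=240°
  dir = (cos 240°, sin 240°) = (-0.5000, -0.8660); from cell (4,4)
  next x-line at t=1.4600, next y-line at t=0.9469; Δt_x=2.0000, Δt_y=1.1547
    y: enter (4,3) at t=0.9469
    x: enter (3,3) at t=1.4600
    y: enter (3,2) at t=2.1016 ← occupied
  → r_6 = 2.1016
beam 7: φ=135°, α=285°
  dir = (cos 285°, sin 285°) = (0.2588, -0.9659); from cell (4,4)
  next x-line at t=1.0432, next y-line at t=0.8489; Δt_x=3.8637, Δt_y=1.0353
    y: enter (4,3) at t=0.8489
    x: enter (5,3) at t=1.0432 ← occupied
  → r_7 = 1.0432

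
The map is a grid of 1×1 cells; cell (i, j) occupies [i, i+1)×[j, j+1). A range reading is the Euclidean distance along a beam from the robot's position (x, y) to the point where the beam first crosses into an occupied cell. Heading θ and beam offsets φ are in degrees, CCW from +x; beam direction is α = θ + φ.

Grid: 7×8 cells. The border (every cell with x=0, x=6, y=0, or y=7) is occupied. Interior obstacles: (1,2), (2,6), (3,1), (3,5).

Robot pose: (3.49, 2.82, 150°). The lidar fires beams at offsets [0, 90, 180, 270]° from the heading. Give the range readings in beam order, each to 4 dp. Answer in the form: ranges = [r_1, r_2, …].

beam 1: φ=0°, α=150°
  dir = (cos 150°, sin 150°) = (-0.8660, 0.5000); from cell (3,2)
  next x-line at t=0.5658, next y-line at t=0.3600; Δt_x=1.1547, Δt_y=2.0000
    y: enter (3,3) at t=0.3600
    x: enter (2,3) at t=0.5658
    x: enter (1,3) at t=1.7205
    y: enter (1,4) at t=2.3600
    x: enter (0,4) at t=2.8752 ← occupied
  → r_1 = 2.8752
beam 2: φ=90°, α=240°
  dir = (cos 240°, sin 240°) = (-0.5000, -0.8660); from cell (3,2)
  next x-line at t=0.9800, next y-line at t=0.9469; Δt_x=2.0000, Δt_y=1.1547
    y: enter (3,1) at t=0.9469 ← occupied
  → r_2 = 0.9469
beam 3: φ=180°, α=330°
  dir = (cos 330°, sin 330°) = (0.8660, -0.5000); from cell (3,2)
  next x-line at t=0.5889, next y-line at t=1.6400; Δt_x=1.1547, Δt_y=2.0000
    x: enter (4,2) at t=0.5889
    y: enter (4,1) at t=1.6400
    x: enter (5,1) at t=1.7436
    x: enter (6,1) at t=2.8983 ← occupied
  → r_3 = 2.8983
beam 4: φ=270°, α=60°
  dir = (cos 60°, sin 60°) = (0.5000, 0.8660); from cell (3,2)
  next x-line at t=1.0200, next y-line at t=0.2078; Δt_x=2.0000, Δt_y=1.1547
    y: enter (3,3) at t=0.2078
    x: enter (4,3) at t=1.0200
    y: enter (4,4) at t=1.3625
    y: enter (4,5) at t=2.5172
    x: enter (5,5) at t=3.0200
    y: enter (5,6) at t=3.6719
    y: enter (5,7) at t=4.8266 ← occupied
  → r_4 = 4.8266

ranges = [2.8752, 0.9469, 2.8983, 4.8266]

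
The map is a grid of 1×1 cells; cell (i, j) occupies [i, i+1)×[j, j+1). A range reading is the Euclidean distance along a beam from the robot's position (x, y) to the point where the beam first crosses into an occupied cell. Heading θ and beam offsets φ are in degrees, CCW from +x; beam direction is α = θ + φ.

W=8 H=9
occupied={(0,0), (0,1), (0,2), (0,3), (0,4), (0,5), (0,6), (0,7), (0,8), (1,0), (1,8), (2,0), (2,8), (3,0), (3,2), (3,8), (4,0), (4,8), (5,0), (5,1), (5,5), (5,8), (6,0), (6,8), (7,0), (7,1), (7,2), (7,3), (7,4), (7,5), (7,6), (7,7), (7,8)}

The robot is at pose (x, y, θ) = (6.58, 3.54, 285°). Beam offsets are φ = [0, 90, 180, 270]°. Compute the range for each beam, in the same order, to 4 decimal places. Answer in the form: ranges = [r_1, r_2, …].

ranges = [1.6228, 0.4348, 2.2409, 2.6710]

beam 1: φ=0°, α=285°
  direction (0.2588, -0.9659); cell (6,3); t to first gridline: x 1.6228, y 0.5590 (then +3.8637 / +1.0353)
    (6,2) via y @ 0.5590
    (6,1) via y @ 1.5943
    (7,1) via x @ 1.6228  # hit
  → r_1 = 1.6228
beam 2: φ=90°, α=15°
  direction (0.9659, 0.2588); cell (6,3); t to first gridline: x 0.4348, y 1.7773 (then +1.0353 / +3.8637)
    (7,3) via x @ 0.4348  # hit
  → r_2 = 0.4348
beam 3: φ=180°, α=105°
  direction (-0.2588, 0.9659); cell (6,3); t to first gridline: x 2.2409, y 0.4762 (then +3.8637 / +1.0353)
    (6,4) via y @ 0.4762
    (6,5) via y @ 1.5115
    (5,5) via x @ 2.2409  # hit
  → r_3 = 2.2409
beam 4: φ=270°, α=195°
  direction (-0.9659, -0.2588); cell (6,3); t to first gridline: x 0.6005, y 2.0864 (then +1.0353 / +3.8637)
    (5,3) via x @ 0.6005
    (4,3) via x @ 1.6357
    (4,2) via y @ 2.0864
    (3,2) via x @ 2.6710  # hit
  → r_4 = 2.6710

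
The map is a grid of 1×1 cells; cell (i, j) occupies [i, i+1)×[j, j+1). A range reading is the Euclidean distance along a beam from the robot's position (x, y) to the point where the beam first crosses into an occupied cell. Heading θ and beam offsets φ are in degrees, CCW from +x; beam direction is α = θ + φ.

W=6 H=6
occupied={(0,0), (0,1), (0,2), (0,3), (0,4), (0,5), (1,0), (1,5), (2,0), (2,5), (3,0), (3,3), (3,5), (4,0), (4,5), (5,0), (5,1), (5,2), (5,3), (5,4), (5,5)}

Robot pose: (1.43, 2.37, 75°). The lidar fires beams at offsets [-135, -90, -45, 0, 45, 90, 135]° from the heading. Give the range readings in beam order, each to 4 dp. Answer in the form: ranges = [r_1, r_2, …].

beam 1: φ=-135°, α=300°
  dir = (cos 300°, sin 300°) = (0.5000, -0.8660); from cell (1,2)
  next x-line at t=1.1400, next y-line at t=0.4272; Δt_x=2.0000, Δt_y=1.1547
    y: enter (1,1) at t=0.4272
    x: enter (2,1) at t=1.1400
    y: enter (2,0) at t=1.5819 ← occupied
  → r_1 = 1.5819
beam 2: φ=-90°, α=345°
  dir = (cos 345°, sin 345°) = (0.9659, -0.2588); from cell (1,2)
  next x-line at t=0.5901, next y-line at t=1.4296; Δt_x=1.0353, Δt_y=3.8637
    x: enter (2,2) at t=0.5901
    y: enter (2,1) at t=1.4296
    x: enter (3,1) at t=1.6254
    x: enter (4,1) at t=2.6607
    x: enter (5,1) at t=3.6959 ← occupied
  → r_2 = 3.6959
beam 3: φ=-45°, α=30°
  dir = (cos 30°, sin 30°) = (0.8660, 0.5000); from cell (1,2)
  next x-line at t=0.6582, next y-line at t=1.2600; Δt_x=1.1547, Δt_y=2.0000
    x: enter (2,2) at t=0.6582
    y: enter (2,3) at t=1.2600
    x: enter (3,3) at t=1.8129 ← occupied
  → r_3 = 1.8129
beam 4: φ=0°, α=75°
  dir = (cos 75°, sin 75°) = (0.2588, 0.9659); from cell (1,2)
  next x-line at t=2.2023, next y-line at t=0.6522; Δt_x=3.8637, Δt_y=1.0353
    y: enter (1,3) at t=0.6522
    y: enter (1,4) at t=1.6875
    x: enter (2,4) at t=2.2023
    y: enter (2,5) at t=2.7228 ← occupied
  → r_4 = 2.7228
beam 5: φ=45°, α=120°
  dir = (cos 120°, sin 120°) = (-0.5000, 0.8660); from cell (1,2)
  next x-line at t=0.8600, next y-line at t=0.7275; Δt_x=2.0000, Δt_y=1.1547
    y: enter (1,3) at t=0.7275
    x: enter (0,3) at t=0.8600 ← occupied
  → r_5 = 0.8600
beam 6: φ=90°, α=165°
  dir = (cos 165°, sin 165°) = (-0.9659, 0.2588); from cell (1,2)
  next x-line at t=0.4452, next y-line at t=2.4341; Δt_x=1.0353, Δt_y=3.8637
    x: enter (0,2) at t=0.4452 ← occupied
  → r_6 = 0.4452
beam 7: φ=135°, α=210°
  dir = (cos 210°, sin 210°) = (-0.8660, -0.5000); from cell (1,2)
  next x-line at t=0.4965, next y-line at t=0.7400; Δt_x=1.1547, Δt_y=2.0000
    x: enter (0,2) at t=0.4965 ← occupied
  → r_7 = 0.4965

ranges = [1.5819, 3.6959, 1.8129, 2.7228, 0.8600, 0.4452, 0.4965]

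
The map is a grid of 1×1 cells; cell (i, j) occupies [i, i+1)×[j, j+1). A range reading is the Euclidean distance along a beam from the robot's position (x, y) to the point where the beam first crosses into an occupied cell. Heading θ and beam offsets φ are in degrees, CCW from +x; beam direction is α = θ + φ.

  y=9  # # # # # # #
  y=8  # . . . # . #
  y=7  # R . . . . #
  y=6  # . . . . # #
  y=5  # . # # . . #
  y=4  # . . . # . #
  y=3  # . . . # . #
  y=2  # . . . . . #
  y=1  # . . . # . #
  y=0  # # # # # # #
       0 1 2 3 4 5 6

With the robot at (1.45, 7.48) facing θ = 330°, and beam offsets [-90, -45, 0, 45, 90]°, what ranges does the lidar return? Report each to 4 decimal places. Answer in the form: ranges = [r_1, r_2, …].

beam 1: φ=-90°, α=240°
  cosα=-0.5000 sinα=-0.8660 | (1,7) | tMaxX 0.9000 tMaxY 0.5543 | tΔX 2.0000 tΔY 1.1547
    t=0.5543 [y] (1,6)
    t=0.9000 [x] (0,6) — stop
  → r_1 = 0.9000
beam 2: φ=-45°, α=285°
  cosα=0.2588 sinα=-0.9659 | (1,7) | tMaxX 2.1250 tMaxY 0.4969 | tΔX 3.8637 tΔY 1.0353
    t=0.4969 [y] (1,6)
    t=1.5322 [y] (1,5)
    t=2.1250 [x] (2,5) — stop
  → r_2 = 2.1250
beam 3: φ=0°, α=330°
  cosα=0.8660 sinα=-0.5000 | (1,7) | tMaxX 0.6351 tMaxY 0.9600 | tΔX 1.1547 tΔY 2.0000
    t=0.6351 [x] (2,7)
    t=0.9600 [y] (2,6)
    t=1.7898 [x] (3,6)
    t=2.9445 [x] (4,6)
    t=2.9600 [y] (4,5)
    t=4.0992 [x] (5,5)
    t=4.9600 [y] (5,4)
    t=5.2539 [x] (6,4) — stop
  → r_3 = 5.2539
beam 4: φ=45°, α=15°
  cosα=0.9659 sinα=0.2588 | (1,7) | tMaxX 0.5694 tMaxY 2.0091 | tΔX 1.0353 tΔY 3.8637
    t=0.5694 [x] (2,7)
    t=1.6047 [x] (3,7)
    t=2.0091 [y] (3,8)
    t=2.6400 [x] (4,8) — stop
  → r_4 = 2.6400
beam 5: φ=90°, α=60°
  cosα=0.5000 sinα=0.8660 | (1,7) | tMaxX 1.1000 tMaxY 0.6004 | tΔX 2.0000 tΔY 1.1547
    t=0.6004 [y] (1,8)
    t=1.1000 [x] (2,8)
    t=1.7551 [y] (2,9) — stop
  → r_5 = 1.7551

ranges = [0.9000, 2.1250, 5.2539, 2.6400, 1.7551]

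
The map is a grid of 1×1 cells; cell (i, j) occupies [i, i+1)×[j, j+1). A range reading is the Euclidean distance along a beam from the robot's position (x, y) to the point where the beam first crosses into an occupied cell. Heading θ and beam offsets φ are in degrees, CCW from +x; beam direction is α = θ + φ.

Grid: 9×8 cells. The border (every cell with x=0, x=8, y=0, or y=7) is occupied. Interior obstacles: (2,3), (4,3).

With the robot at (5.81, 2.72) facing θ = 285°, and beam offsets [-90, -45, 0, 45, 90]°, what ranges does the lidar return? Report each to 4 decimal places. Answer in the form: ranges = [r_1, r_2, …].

ranges = [4.9797, 1.9861, 1.7807, 2.5288, 2.2673]

beam 1: φ=-90°, α=195°
  direction (-0.9659, -0.2588); cell (5,2); t to first gridline: x 0.8386, y 2.7819 (then +1.0353 / +3.8637)
    (4,2) via x @ 0.8386
    (3,2) via x @ 1.8738
    (3,1) via y @ 2.7819
    (2,1) via x @ 2.9091
    (1,1) via x @ 3.9444
    (0,1) via x @ 4.9797  # hit
  → r_1 = 4.9797
beam 2: φ=-45°, α=240°
  direction (-0.5000, -0.8660); cell (5,2); t to first gridline: x 1.6200, y 0.8314 (then +2.0000 / +1.1547)
    (5,1) via y @ 0.8314
    (4,1) via x @ 1.6200
    (4,0) via y @ 1.9861  # hit
  → r_2 = 1.9861
beam 3: φ=0°, α=285°
  direction (0.2588, -0.9659); cell (5,2); t to first gridline: x 0.7341, y 0.7454 (then +3.8637 / +1.0353)
    (6,2) via x @ 0.7341
    (6,1) via y @ 0.7454
    (6,0) via y @ 1.7807  # hit
  → r_3 = 1.7807
beam 4: φ=45°, α=330°
  direction (0.8660, -0.5000); cell (5,2); t to first gridline: x 0.2194, y 1.4400 (then +1.1547 / +2.0000)
    (6,2) via x @ 0.2194
    (7,2) via x @ 1.3741
    (7,1) via y @ 1.4400
    (8,1) via x @ 2.5288  # hit
  → r_4 = 2.5288
beam 5: φ=90°, α=15°
  direction (0.9659, 0.2588); cell (5,2); t to first gridline: x 0.1967, y 1.0818 (then +1.0353 / +3.8637)
    (6,2) via x @ 0.1967
    (6,3) via y @ 1.0818
    (7,3) via x @ 1.2320
    (8,3) via x @ 2.2673  # hit
  → r_5 = 2.2673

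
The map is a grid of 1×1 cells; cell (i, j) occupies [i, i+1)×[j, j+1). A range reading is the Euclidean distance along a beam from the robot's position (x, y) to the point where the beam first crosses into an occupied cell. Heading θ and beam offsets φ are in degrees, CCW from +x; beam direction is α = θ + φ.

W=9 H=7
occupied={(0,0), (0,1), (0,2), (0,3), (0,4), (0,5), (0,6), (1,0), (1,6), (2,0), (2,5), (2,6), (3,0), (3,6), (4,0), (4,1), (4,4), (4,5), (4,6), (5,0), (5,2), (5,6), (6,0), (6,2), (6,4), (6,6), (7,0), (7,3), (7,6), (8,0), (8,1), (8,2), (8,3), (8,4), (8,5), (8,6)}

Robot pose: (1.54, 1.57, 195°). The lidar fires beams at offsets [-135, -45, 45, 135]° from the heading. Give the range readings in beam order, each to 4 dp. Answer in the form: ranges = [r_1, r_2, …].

ranges = [4.9200, 0.6235, 0.6582, 1.1400]

beam 1: φ=-135°, α=60°
  dir = (cos 60°, sin 60°) = (0.5000, 0.8660); from cell (1,1)
  next x-line at t=0.9200, next y-line at t=0.4965; Δt_x=2.0000, Δt_y=1.1547
    y: enter (1,2) at t=0.4965
    x: enter (2,2) at t=0.9200
    y: enter (2,3) at t=1.6512
    y: enter (2,4) at t=2.8059
    x: enter (3,4) at t=2.9200
    y: enter (3,5) at t=3.9606
    x: enter (4,5) at t=4.9200 ← occupied
  → r_1 = 4.9200
beam 2: φ=-45°, α=150°
  dir = (cos 150°, sin 150°) = (-0.8660, 0.5000); from cell (1,1)
  next x-line at t=0.6235, next y-line at t=0.8600; Δt_x=1.1547, Δt_y=2.0000
    x: enter (0,1) at t=0.6235 ← occupied
  → r_2 = 0.6235
beam 3: φ=45°, α=240°
  dir = (cos 240°, sin 240°) = (-0.5000, -0.8660); from cell (1,1)
  next x-line at t=1.0800, next y-line at t=0.6582; Δt_x=2.0000, Δt_y=1.1547
    y: enter (1,0) at t=0.6582 ← occupied
  → r_3 = 0.6582
beam 4: φ=135°, α=330°
  dir = (cos 330°, sin 330°) = (0.8660, -0.5000); from cell (1,1)
  next x-line at t=0.5312, next y-line at t=1.1400; Δt_x=1.1547, Δt_y=2.0000
    x: enter (2,1) at t=0.5312
    y: enter (2,0) at t=1.1400 ← occupied
  → r_4 = 1.1400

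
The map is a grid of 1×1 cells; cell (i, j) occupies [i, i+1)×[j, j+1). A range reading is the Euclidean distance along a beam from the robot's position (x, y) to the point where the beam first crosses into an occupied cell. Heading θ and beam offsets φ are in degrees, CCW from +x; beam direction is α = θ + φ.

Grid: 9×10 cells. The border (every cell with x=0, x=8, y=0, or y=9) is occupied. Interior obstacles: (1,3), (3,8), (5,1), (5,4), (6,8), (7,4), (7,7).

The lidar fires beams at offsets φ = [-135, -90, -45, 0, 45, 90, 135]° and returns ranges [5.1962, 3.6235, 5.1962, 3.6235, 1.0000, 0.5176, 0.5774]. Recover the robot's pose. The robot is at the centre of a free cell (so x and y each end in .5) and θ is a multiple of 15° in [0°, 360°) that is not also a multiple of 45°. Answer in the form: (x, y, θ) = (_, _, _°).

Enumerate (i+0.5, j+0.5, θ) over the 49 free cells and 16 admissible headings. For each, cast all 7 beams and compare to the given ranges.
  (2.5, 8.5, 120°): beam 1 = 0.5176 ≠ 5.1962 ✗
  (3.5, 5.5, 120°): beam 1 = 1.9319 ≠ 5.1962 ✗
  (3.5, 1.5, 165°): beam 1 = 5.0000 ≠ 5.1962 ✗
  (6.5, 1.5, 240°): beam 1 = 2.5882 ≠ 5.1962 ✗
  …
  (1.5, 5.5, 75°): r_1=5.1962, r_2=3.6235, r_3=5.1962, r_4=3.6235, r_5=1.0000, r_6=0.5176, r_7=0.5774 — all match ✓
Unique over the lattice → pose = (1.5, 5.5, 75°).

(x, y, θ) = (1.5, 5.5, 75°)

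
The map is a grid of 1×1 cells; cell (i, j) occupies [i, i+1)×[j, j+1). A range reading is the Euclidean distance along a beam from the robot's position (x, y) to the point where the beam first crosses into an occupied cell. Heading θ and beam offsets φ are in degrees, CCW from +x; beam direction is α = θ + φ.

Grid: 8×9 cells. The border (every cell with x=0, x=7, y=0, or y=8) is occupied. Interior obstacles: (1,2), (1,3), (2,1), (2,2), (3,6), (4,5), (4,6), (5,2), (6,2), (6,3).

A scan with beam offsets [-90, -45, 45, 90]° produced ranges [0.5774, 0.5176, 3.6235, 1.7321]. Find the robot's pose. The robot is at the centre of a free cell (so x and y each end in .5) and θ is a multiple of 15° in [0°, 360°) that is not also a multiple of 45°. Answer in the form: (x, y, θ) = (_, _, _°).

The pose lattice has 32·16 = 512 candidates. Test each by forward raycasting.
  (1.5, 1.5, 120°): beam 3 = 0.5176 ≠ 3.6235 ✗
  (6.5, 7.5, 210°): beam 2 = 1.9319 ≠ 0.5176 ✗
  (3.5, 3.5, 195°): beam 1 = 4.6587 ≠ 0.5774 ✗
  (5.5, 5.5, 345°): beam 1 = 4.6587 ≠ 0.5774 ✗
  (2.5, 3.5, 30°): beam 2 = 2.5882 ≠ 0.5176 ✗
  …
  (6.5, 4.5, 60°): r_1=0.5774, r_2=0.5176, r_3=3.6235, r_4=1.7321 — all match ✓
No second candidate reproduces the full scan.

(x, y, θ) = (6.5, 4.5, 60°)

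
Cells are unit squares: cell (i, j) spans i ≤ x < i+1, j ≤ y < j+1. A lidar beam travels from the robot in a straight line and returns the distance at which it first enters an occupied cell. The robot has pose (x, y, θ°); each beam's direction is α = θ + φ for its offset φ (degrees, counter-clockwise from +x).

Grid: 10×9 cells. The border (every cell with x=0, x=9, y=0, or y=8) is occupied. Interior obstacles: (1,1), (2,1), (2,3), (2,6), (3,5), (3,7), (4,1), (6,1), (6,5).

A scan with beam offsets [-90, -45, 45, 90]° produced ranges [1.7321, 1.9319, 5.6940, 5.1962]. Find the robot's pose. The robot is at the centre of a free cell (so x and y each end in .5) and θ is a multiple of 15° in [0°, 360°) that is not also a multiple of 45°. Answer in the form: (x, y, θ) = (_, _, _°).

Enumerate (i+0.5, j+0.5, θ) over the 47 free cells and 16 admissible headings. For each, cast all 4 beams and compare to the given ranges.
  (3.5, 4.5, 195°): beam 1 = 0.5176 ≠ 1.7321 ✗
  (3.5, 1.5, 300°): beam 1 = 0.5774 ≠ 1.7321 ✗
  (4.5, 3.5, 345°): beam 1 = 1.5529 ≠ 1.7321 ✗
  (4.5, 5.5, 300°): beam 1 = 0.5774 ≠ 1.7321 ✗
  …
  (3.5, 3.5, 330°): r_1=1.7321, r_2=1.9319, r_3=5.6940, r_4=5.1962 — all match ✓
Unique over the lattice → pose = (3.5, 3.5, 330°).

(x, y, θ) = (3.5, 3.5, 330°)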